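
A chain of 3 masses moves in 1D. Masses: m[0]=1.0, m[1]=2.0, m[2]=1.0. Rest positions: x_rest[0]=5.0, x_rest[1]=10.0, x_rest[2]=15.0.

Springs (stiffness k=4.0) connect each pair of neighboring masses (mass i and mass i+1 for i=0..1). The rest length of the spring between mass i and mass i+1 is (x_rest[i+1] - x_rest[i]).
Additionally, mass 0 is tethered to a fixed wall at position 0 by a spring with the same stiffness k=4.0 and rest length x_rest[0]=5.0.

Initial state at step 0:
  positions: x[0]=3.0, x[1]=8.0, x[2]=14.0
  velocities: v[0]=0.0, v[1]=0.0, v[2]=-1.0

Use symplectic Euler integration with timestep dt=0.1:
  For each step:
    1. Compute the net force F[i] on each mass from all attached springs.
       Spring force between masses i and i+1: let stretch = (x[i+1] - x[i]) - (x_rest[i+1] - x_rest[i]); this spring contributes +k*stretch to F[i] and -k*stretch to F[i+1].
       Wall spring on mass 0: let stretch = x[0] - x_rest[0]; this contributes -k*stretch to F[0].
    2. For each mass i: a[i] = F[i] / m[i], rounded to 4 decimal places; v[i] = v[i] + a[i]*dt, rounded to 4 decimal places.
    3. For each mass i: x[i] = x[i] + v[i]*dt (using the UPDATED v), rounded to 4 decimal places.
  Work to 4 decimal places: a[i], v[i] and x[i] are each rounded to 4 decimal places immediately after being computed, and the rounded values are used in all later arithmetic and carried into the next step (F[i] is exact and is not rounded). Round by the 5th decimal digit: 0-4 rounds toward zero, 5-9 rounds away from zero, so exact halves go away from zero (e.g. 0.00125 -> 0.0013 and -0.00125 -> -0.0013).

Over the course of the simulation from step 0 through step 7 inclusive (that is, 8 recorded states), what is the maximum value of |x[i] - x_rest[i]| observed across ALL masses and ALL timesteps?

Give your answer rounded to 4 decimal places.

Step 0: x=[3.0000 8.0000 14.0000] v=[0.0000 0.0000 -1.0000]
Step 1: x=[3.0800 8.0200 13.8600] v=[0.8000 0.2000 -1.4000]
Step 2: x=[3.2344 8.0580 13.6864] v=[1.5440 0.3800 -1.7360]
Step 3: x=[3.4524 8.1121 13.4877] v=[2.1797 0.5410 -1.9874]
Step 4: x=[3.7187 8.1805 13.2739] v=[2.6626 0.6842 -2.1376]
Step 5: x=[4.0147 8.2616 13.0564] v=[2.9598 0.8105 -2.1750]
Step 6: x=[4.3200 8.3536 12.8471] v=[3.0527 0.9201 -2.0929]
Step 7: x=[4.6138 8.4548 12.6581] v=[2.9381 1.0121 -1.8903]
Max displacement = 2.3419

Answer: 2.3419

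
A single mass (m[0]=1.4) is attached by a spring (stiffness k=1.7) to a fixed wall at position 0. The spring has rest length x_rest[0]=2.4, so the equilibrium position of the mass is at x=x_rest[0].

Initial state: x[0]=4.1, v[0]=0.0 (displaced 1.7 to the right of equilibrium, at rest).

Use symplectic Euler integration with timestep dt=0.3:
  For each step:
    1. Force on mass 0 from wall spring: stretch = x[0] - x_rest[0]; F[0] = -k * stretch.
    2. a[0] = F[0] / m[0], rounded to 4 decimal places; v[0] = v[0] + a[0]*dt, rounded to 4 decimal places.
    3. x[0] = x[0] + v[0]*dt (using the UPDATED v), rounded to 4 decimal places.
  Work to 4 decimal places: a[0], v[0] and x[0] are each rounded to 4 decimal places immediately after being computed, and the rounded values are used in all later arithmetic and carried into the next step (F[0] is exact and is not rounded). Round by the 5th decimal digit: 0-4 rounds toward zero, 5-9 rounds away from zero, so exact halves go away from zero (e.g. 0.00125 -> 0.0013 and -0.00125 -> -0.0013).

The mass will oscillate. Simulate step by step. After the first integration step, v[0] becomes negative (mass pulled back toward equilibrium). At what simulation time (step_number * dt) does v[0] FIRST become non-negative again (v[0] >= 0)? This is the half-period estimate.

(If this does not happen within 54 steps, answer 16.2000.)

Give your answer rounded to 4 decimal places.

Answer: 3.0000

Derivation:
Step 0: x=[4.1000] v=[0.0000]
Step 1: x=[3.9142] v=[-0.6193]
Step 2: x=[3.5629] v=[-1.1709]
Step 3: x=[3.0846] v=[-1.5945]
Step 4: x=[2.5314] v=[-1.8439]
Step 5: x=[1.9639] v=[-1.8918]
Step 6: x=[1.4440] v=[-1.7329]
Step 7: x=[1.0286] v=[-1.3846]
Step 8: x=[0.7631] v=[-0.8850]
Step 9: x=[0.6765] v=[-0.2887]
Step 10: x=[0.7782] v=[0.3391]
First v>=0 after going negative at step 10, time=3.0000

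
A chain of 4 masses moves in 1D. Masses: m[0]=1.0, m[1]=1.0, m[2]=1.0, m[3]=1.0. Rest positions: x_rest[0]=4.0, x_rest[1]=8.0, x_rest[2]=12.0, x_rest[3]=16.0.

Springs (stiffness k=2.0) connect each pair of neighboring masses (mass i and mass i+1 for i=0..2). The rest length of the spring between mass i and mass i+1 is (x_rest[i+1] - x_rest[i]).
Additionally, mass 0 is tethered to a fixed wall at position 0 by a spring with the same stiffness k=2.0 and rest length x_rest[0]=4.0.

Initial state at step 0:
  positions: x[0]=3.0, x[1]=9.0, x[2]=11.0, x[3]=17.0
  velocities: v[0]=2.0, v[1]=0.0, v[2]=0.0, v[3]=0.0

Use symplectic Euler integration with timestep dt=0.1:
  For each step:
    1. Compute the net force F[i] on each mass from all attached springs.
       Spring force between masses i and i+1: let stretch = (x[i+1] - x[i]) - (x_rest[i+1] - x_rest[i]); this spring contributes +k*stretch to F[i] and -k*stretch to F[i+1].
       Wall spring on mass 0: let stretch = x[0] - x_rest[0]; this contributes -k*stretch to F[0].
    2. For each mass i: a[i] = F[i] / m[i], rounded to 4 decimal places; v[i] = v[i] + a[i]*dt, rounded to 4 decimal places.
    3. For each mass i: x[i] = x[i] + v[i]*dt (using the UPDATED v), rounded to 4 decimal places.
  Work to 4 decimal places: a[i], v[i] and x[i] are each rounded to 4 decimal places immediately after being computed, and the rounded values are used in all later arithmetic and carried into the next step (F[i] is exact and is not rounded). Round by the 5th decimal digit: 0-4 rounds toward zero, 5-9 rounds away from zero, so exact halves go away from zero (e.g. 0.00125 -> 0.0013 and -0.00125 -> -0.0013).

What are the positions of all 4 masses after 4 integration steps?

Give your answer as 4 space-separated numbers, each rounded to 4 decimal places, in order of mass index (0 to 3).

Step 0: x=[3.0000 9.0000 11.0000 17.0000] v=[2.0000 0.0000 0.0000 0.0000]
Step 1: x=[3.2600 8.9200 11.0800 16.9600] v=[2.6000 -0.8000 0.8000 -0.4000]
Step 2: x=[3.5680 8.7700 11.2344 16.8824] v=[3.0800 -1.5000 1.5440 -0.7760]
Step 3: x=[3.9087 8.5653 11.4525 16.7718] v=[3.4068 -2.0475 2.1807 -1.1056]
Step 4: x=[4.2643 8.3252 11.7192 16.6349] v=[3.5564 -2.4014 2.6671 -1.3695]

Answer: 4.2643 8.3252 11.7192 16.6349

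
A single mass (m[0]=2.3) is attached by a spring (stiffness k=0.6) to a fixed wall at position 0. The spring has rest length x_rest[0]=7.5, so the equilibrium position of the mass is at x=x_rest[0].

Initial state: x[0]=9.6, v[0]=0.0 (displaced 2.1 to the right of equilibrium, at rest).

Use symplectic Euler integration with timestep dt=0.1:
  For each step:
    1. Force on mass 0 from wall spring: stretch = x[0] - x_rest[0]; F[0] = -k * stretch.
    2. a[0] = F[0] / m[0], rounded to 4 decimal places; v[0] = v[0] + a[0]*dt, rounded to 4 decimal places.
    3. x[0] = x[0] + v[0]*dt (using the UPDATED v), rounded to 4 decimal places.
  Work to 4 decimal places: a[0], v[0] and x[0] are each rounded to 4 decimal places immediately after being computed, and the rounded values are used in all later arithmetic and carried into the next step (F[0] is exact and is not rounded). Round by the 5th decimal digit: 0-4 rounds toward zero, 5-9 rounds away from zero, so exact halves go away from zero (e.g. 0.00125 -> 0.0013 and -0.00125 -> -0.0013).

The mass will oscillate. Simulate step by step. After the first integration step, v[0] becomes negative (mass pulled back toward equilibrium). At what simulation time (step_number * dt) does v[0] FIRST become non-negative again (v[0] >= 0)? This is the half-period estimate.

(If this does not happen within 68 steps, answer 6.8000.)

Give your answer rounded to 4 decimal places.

Answer: 6.2000

Derivation:
Step 0: x=[9.6000] v=[0.0000]
Step 1: x=[9.5945] v=[-0.0548]
Step 2: x=[9.5836] v=[-0.1094]
Step 3: x=[9.5672] v=[-0.1638]
Step 4: x=[9.5454] v=[-0.2177]
Step 5: x=[9.5183] v=[-0.2711]
Step 6: x=[9.4859] v=[-0.3238]
Step 7: x=[9.4483] v=[-0.3756]
Step 8: x=[9.4057] v=[-0.4264]
Step 9: x=[9.3581] v=[-0.4761]
Step 10: x=[9.3056] v=[-0.5246]
Step 11: x=[9.2484] v=[-0.5717]
Step 12: x=[9.1867] v=[-0.6173]
Step 13: x=[9.1206] v=[-0.6613]
Step 14: x=[9.0502] v=[-0.7036]
Step 15: x=[8.9758] v=[-0.7440]
Step 16: x=[8.8976] v=[-0.7825]
Step 17: x=[8.8157] v=[-0.8190]
Step 18: x=[8.7304] v=[-0.8533]
Step 19: x=[8.6419] v=[-0.8854]
Step 20: x=[8.5504] v=[-0.9152]
Step 21: x=[8.4561] v=[-0.9426]
Step 22: x=[8.3594] v=[-0.9675]
Step 23: x=[8.2604] v=[-0.9899]
Step 24: x=[8.1594] v=[-1.0097]
Step 25: x=[8.0567] v=[-1.0269]
Step 26: x=[7.9526] v=[-1.0414]
Step 27: x=[7.8473] v=[-1.0532]
Step 28: x=[7.7411] v=[-1.0623]
Step 29: x=[7.6342] v=[-1.0686]
Step 30: x=[7.5270] v=[-1.0721]
Step 31: x=[7.4197] v=[-1.0728]
Step 32: x=[7.3126] v=[-1.0707]
Step 33: x=[7.2060] v=[-1.0658]
Step 34: x=[7.1002] v=[-1.0581]
Step 35: x=[6.9954] v=[-1.0477]
Step 36: x=[6.8920] v=[-1.0345]
Step 37: x=[6.7901] v=[-1.0186]
Step 38: x=[6.6901] v=[-1.0001]
Step 39: x=[6.5922] v=[-0.9790]
Step 40: x=[6.4967] v=[-0.9553]
Step 41: x=[6.4038] v=[-0.9291]
Step 42: x=[6.3138] v=[-0.9005]
Step 43: x=[6.2268] v=[-0.8696]
Step 44: x=[6.1432] v=[-0.8364]
Step 45: x=[6.0631] v=[-0.8010]
Step 46: x=[5.9868] v=[-0.7635]
Step 47: x=[5.9144] v=[-0.7240]
Step 48: x=[5.8461] v=[-0.6826]
Step 49: x=[5.7822] v=[-0.6395]
Step 50: x=[5.7227] v=[-0.5947]
Step 51: x=[5.6679] v=[-0.5483]
Step 52: x=[5.6179] v=[-0.5005]
Step 53: x=[5.5728] v=[-0.4514]
Step 54: x=[5.5327] v=[-0.4011]
Step 55: x=[5.4977] v=[-0.3498]
Step 56: x=[5.4679] v=[-0.2976]
Step 57: x=[5.4434] v=[-0.2446]
Step 58: x=[5.4243] v=[-0.1910]
Step 59: x=[5.4106] v=[-0.1369]
Step 60: x=[5.4024] v=[-0.0824]
Step 61: x=[5.3996] v=[-0.0277]
Step 62: x=[5.4023] v=[0.0271]
First v>=0 after going negative at step 62, time=6.2000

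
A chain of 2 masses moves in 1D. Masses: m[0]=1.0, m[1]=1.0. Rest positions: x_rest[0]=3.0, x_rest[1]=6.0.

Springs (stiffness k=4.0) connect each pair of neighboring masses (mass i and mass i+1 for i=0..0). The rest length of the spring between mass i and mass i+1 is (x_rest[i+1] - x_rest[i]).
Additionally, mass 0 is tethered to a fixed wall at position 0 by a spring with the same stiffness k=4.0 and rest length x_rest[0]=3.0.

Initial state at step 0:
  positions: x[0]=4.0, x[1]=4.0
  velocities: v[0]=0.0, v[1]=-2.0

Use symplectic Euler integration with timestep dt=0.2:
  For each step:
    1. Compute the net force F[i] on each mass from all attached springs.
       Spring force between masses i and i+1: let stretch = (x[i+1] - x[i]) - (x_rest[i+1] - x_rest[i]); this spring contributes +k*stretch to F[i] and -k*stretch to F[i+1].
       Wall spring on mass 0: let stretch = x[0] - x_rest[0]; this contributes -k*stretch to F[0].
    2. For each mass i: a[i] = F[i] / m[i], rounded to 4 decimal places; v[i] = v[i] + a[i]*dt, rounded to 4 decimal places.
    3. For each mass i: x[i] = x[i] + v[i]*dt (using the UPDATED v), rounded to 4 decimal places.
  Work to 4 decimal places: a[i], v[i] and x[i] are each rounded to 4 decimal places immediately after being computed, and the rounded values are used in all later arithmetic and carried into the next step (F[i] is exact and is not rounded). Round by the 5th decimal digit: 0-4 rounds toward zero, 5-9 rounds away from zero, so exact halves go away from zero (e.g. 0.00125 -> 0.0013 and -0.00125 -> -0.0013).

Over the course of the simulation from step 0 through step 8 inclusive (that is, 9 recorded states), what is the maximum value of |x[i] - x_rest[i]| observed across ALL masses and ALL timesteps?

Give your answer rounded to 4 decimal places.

Step 0: x=[4.0000 4.0000] v=[0.0000 -2.0000]
Step 1: x=[3.3600 4.0800] v=[-3.2000 0.4000]
Step 2: x=[2.2976 4.5248] v=[-5.3120 2.2240]
Step 3: x=[1.2239 5.0932] v=[-5.3683 2.8422]
Step 4: x=[0.5735 5.5226] v=[-3.2520 2.1468]
Step 5: x=[0.6232 5.6401] v=[0.2485 0.5875]
Step 6: x=[1.3759 5.4349] v=[3.7635 -1.0260]
Step 7: x=[2.5579 5.0603] v=[5.9100 -1.8732]
Step 8: x=[3.7310 4.7653] v=[5.8656 -1.4751]
Max displacement = 2.4265

Answer: 2.4265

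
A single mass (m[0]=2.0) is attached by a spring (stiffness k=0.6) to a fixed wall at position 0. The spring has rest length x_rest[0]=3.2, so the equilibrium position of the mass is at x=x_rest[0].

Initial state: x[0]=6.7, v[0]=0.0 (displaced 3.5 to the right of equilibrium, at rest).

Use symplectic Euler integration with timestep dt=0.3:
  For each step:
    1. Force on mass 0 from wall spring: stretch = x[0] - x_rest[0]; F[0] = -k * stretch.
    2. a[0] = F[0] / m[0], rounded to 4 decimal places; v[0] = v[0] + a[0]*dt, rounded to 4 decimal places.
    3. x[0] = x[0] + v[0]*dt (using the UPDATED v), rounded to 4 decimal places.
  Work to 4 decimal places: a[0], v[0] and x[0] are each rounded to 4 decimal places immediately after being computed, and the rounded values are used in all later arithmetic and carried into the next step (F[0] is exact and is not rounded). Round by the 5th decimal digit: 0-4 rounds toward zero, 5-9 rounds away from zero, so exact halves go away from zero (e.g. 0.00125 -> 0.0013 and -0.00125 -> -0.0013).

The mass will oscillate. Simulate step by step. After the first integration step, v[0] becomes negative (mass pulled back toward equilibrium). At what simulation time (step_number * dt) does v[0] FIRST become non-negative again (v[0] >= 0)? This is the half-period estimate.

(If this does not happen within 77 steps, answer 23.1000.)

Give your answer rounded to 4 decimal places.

Answer: 6.0000

Derivation:
Step 0: x=[6.7000] v=[0.0000]
Step 1: x=[6.6055] v=[-0.3150]
Step 2: x=[6.4191] v=[-0.6215]
Step 3: x=[6.1457] v=[-0.9112]
Step 4: x=[5.7928] v=[-1.1763]
Step 5: x=[5.3699] v=[-1.4096]
Step 6: x=[4.8884] v=[-1.6049]
Step 7: x=[4.3613] v=[-1.7569]
Step 8: x=[3.8029] v=[-1.8614]
Step 9: x=[3.2282] v=[-1.9157]
Step 10: x=[2.6527] v=[-1.9183]
Step 11: x=[2.0920] v=[-1.8690]
Step 12: x=[1.5612] v=[-1.7693]
Step 13: x=[1.0747] v=[-1.6218]
Step 14: x=[0.6456] v=[-1.4305]
Step 15: x=[0.2854] v=[-1.2006]
Step 16: x=[0.0039] v=[-0.9383]
Step 17: x=[-0.1913] v=[-0.6507]
Step 18: x=[-0.2950] v=[-0.3455]
Step 19: x=[-0.3043] v=[-0.0310]
Step 20: x=[-0.2190] v=[0.2844]
First v>=0 after going negative at step 20, time=6.0000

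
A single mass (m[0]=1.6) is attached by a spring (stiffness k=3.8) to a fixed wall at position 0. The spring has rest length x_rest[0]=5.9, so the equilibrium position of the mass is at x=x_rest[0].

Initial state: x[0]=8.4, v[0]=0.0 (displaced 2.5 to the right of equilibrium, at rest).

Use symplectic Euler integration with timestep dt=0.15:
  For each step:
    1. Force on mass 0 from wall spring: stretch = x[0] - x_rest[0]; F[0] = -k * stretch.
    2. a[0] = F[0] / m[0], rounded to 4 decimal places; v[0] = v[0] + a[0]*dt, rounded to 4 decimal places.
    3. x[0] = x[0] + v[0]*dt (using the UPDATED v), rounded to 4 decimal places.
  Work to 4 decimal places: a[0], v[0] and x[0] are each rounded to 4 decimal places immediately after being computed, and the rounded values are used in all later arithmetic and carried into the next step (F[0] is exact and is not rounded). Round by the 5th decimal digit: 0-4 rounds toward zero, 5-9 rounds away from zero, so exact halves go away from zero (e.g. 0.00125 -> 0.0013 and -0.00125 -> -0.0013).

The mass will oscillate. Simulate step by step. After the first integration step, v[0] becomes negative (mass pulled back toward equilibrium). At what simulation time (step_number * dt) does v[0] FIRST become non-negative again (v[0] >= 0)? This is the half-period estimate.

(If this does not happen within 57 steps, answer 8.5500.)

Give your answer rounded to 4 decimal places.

Step 0: x=[8.4000] v=[0.0000]
Step 1: x=[8.2664] v=[-0.8906]
Step 2: x=[8.0064] v=[-1.7336]
Step 3: x=[7.6338] v=[-2.4840]
Step 4: x=[7.1685] v=[-3.1017]
Step 5: x=[6.6355] v=[-3.5536]
Step 6: x=[6.0632] v=[-3.8156]
Step 7: x=[5.4821] v=[-3.8737]
Step 8: x=[4.9234] v=[-3.7248]
Step 9: x=[4.4169] v=[-3.3769]
Step 10: x=[3.9896] v=[-2.8485]
Step 11: x=[3.6644] v=[-2.1679]
Step 12: x=[3.4587] v=[-1.3715]
Step 13: x=[3.3834] v=[-0.5018]
Step 14: x=[3.4426] v=[0.3947]
First v>=0 after going negative at step 14, time=2.1000

Answer: 2.1000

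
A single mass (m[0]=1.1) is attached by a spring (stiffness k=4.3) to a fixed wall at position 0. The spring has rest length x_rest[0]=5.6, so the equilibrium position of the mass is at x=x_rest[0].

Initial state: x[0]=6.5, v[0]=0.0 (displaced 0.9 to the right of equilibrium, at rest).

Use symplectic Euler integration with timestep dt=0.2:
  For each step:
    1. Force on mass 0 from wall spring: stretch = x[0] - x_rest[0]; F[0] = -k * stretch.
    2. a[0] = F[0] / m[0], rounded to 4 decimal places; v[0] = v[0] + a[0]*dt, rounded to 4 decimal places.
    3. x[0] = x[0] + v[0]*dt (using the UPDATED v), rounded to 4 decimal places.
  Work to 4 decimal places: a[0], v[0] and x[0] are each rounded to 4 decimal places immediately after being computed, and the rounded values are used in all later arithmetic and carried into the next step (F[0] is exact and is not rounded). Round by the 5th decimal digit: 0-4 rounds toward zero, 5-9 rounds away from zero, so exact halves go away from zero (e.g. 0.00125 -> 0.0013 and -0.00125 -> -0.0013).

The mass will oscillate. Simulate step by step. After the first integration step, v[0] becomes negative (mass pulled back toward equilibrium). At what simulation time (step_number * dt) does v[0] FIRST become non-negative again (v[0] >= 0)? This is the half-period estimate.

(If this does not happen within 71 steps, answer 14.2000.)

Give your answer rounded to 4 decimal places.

Step 0: x=[6.5000] v=[0.0000]
Step 1: x=[6.3593] v=[-0.7036]
Step 2: x=[6.0999] v=[-1.2972]
Step 3: x=[5.7623] v=[-1.6880]
Step 4: x=[5.3993] v=[-1.8149]
Step 5: x=[5.0677] v=[-1.6580]
Step 6: x=[4.8193] v=[-1.2418]
Step 7: x=[4.6930] v=[-0.6314]
Step 8: x=[4.7085] v=[0.0777]
First v>=0 after going negative at step 8, time=1.6000

Answer: 1.6000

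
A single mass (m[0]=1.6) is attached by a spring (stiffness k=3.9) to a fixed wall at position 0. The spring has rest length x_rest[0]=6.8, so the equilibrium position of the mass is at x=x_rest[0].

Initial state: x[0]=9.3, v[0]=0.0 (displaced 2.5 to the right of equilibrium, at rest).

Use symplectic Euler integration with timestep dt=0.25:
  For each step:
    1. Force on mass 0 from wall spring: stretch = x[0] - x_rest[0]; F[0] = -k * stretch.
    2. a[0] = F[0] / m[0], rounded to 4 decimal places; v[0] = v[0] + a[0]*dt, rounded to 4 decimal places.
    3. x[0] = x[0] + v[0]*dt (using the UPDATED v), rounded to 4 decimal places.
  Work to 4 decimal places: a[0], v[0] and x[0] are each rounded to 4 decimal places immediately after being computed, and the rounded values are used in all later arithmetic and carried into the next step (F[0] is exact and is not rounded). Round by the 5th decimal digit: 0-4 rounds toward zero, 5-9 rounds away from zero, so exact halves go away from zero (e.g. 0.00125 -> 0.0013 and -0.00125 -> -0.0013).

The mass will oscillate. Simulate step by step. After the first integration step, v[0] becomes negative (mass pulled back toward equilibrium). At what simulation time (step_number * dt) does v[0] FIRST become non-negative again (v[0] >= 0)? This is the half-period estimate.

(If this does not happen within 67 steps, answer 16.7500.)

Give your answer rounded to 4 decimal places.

Answer: 2.0000

Derivation:
Step 0: x=[9.3000] v=[0.0000]
Step 1: x=[8.9191] v=[-1.5235]
Step 2: x=[8.2154] v=[-2.8148]
Step 3: x=[7.2961] v=[-3.6773]
Step 4: x=[6.3012] v=[-3.9796]
Step 5: x=[5.3823] v=[-3.6757]
Step 6: x=[4.6794] v=[-2.8118]
Step 7: x=[4.2995] v=[-1.5196]
Step 8: x=[4.3006] v=[0.0042]
First v>=0 after going negative at step 8, time=2.0000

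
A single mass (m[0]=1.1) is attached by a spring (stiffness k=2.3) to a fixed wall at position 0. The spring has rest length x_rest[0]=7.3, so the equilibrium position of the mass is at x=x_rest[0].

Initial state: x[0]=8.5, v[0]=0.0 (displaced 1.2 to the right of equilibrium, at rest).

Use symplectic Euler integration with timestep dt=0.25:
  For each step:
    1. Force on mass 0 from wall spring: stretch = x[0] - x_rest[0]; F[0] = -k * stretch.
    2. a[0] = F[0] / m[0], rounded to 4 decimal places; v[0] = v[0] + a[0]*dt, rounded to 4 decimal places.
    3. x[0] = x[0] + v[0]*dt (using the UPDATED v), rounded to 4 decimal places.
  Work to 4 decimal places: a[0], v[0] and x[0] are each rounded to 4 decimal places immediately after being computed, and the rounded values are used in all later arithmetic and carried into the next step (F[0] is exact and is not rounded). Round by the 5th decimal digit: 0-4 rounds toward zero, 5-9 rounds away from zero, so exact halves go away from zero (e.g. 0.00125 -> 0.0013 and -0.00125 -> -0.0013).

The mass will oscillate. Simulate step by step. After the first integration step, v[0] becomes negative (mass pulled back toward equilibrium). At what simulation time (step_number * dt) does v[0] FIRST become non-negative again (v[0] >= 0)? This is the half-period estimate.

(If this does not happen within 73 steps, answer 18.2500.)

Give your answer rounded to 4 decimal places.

Answer: 2.2500

Derivation:
Step 0: x=[8.5000] v=[0.0000]
Step 1: x=[8.3432] v=[-0.6273]
Step 2: x=[8.0501] v=[-1.1726]
Step 3: x=[7.6589] v=[-1.5647]
Step 4: x=[7.2208] v=[-1.7523]
Step 5: x=[6.7931] v=[-1.7109]
Step 6: x=[6.4316] v=[-1.4459]
Step 7: x=[6.1836] v=[-0.9920]
Step 8: x=[6.0815] v=[-0.4084]
Step 9: x=[6.1387] v=[0.2286]
First v>=0 after going negative at step 9, time=2.2500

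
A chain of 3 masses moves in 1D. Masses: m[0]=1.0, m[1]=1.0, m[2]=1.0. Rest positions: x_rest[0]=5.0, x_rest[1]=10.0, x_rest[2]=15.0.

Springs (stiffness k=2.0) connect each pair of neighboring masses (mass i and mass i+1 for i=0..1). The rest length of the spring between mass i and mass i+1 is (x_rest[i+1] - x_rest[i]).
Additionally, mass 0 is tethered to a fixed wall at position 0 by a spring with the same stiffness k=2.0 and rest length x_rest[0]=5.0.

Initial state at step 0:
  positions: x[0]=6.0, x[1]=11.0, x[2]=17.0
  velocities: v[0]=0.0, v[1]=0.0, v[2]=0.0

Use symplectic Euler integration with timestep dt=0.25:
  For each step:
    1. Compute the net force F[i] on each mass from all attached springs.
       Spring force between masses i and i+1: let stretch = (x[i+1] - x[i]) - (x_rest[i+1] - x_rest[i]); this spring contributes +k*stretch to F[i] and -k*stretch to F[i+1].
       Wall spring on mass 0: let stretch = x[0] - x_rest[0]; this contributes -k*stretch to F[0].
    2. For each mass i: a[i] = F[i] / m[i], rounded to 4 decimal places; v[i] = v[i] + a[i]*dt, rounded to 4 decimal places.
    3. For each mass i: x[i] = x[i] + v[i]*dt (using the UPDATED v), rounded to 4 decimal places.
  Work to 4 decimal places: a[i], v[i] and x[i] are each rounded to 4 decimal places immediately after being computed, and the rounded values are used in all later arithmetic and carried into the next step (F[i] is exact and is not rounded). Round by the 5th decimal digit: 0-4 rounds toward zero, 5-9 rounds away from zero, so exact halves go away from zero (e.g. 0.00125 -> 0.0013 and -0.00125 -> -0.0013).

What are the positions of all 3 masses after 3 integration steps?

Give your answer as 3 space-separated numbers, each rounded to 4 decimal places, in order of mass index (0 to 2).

Answer: 5.4649 11.4629 16.3946

Derivation:
Step 0: x=[6.0000 11.0000 17.0000] v=[0.0000 0.0000 0.0000]
Step 1: x=[5.8750 11.1250 16.8750] v=[-0.5000 0.5000 -0.5000]
Step 2: x=[5.6719 11.3125 16.6563] v=[-0.8125 0.7500 -0.8750]
Step 3: x=[5.4649 11.4629 16.3946] v=[-0.8282 0.6016 -1.0469]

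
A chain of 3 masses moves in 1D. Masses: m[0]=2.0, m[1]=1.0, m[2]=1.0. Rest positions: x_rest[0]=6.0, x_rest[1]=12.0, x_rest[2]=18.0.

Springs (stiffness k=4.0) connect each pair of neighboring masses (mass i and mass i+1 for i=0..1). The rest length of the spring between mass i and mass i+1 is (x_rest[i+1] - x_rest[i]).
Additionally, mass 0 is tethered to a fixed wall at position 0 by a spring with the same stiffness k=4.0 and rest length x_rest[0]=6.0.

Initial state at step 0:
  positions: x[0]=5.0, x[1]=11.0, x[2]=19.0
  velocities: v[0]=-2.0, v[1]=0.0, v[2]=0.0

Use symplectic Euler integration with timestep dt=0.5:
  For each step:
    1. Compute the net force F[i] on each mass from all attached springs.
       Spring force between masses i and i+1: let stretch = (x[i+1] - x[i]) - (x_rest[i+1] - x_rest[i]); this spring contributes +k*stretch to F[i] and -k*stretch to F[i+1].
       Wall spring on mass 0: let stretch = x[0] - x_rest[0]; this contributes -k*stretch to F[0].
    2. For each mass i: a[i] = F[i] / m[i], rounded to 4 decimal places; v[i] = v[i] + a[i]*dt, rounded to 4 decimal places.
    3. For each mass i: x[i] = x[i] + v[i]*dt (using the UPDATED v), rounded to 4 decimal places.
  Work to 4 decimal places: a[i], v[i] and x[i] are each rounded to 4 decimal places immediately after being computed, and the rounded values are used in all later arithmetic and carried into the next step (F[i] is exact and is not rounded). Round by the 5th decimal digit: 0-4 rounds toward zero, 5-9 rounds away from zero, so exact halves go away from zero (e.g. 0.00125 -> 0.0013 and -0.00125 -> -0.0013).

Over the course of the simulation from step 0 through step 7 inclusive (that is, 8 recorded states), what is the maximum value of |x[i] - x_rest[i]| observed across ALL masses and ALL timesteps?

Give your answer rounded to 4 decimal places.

Answer: 2.5000

Derivation:
Step 0: x=[5.0000 11.0000 19.0000] v=[-2.0000 0.0000 0.0000]
Step 1: x=[4.5000 13.0000 17.0000] v=[-1.0000 4.0000 -4.0000]
Step 2: x=[6.0000 10.5000 17.0000] v=[3.0000 -5.0000 0.0000]
Step 3: x=[6.7500 10.0000 16.5000] v=[1.5000 -1.0000 -1.0000]
Step 4: x=[5.7500 12.7500 15.5000] v=[-2.0000 5.5000 -2.0000]
Step 5: x=[5.3750 11.2500 17.7500] v=[-0.7500 -3.0000 4.5000]
Step 6: x=[5.2500 10.3750 19.5000] v=[-0.2500 -1.7500 3.5000]
Step 7: x=[5.0625 13.5000 18.1250] v=[-0.3750 6.2500 -2.7500]
Max displacement = 2.5000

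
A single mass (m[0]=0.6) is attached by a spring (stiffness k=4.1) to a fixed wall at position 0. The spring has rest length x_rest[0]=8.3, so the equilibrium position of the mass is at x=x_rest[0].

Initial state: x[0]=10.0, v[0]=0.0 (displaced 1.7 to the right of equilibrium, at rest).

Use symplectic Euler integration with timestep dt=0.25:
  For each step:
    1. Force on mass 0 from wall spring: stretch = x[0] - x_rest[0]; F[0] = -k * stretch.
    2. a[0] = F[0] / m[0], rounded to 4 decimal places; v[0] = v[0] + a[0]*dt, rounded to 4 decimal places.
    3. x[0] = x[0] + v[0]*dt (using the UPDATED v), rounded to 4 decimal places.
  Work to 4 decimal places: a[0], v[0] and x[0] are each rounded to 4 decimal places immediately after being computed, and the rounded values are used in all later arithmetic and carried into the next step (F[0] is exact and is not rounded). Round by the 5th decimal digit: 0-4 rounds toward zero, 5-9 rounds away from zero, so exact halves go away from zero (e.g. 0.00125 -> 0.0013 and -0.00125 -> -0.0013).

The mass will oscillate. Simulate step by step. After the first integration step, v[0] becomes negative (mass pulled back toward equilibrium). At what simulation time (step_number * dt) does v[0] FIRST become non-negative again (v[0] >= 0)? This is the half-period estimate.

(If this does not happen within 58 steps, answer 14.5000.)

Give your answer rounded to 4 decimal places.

Answer: 1.2500

Derivation:
Step 0: x=[10.0000] v=[0.0000]
Step 1: x=[9.2740] v=[-2.9042]
Step 2: x=[8.1320] v=[-4.5681]
Step 3: x=[7.0617] v=[-4.2811]
Step 4: x=[6.5203] v=[-2.1657]
Step 5: x=[6.7390] v=[0.8746]
First v>=0 after going negative at step 5, time=1.2500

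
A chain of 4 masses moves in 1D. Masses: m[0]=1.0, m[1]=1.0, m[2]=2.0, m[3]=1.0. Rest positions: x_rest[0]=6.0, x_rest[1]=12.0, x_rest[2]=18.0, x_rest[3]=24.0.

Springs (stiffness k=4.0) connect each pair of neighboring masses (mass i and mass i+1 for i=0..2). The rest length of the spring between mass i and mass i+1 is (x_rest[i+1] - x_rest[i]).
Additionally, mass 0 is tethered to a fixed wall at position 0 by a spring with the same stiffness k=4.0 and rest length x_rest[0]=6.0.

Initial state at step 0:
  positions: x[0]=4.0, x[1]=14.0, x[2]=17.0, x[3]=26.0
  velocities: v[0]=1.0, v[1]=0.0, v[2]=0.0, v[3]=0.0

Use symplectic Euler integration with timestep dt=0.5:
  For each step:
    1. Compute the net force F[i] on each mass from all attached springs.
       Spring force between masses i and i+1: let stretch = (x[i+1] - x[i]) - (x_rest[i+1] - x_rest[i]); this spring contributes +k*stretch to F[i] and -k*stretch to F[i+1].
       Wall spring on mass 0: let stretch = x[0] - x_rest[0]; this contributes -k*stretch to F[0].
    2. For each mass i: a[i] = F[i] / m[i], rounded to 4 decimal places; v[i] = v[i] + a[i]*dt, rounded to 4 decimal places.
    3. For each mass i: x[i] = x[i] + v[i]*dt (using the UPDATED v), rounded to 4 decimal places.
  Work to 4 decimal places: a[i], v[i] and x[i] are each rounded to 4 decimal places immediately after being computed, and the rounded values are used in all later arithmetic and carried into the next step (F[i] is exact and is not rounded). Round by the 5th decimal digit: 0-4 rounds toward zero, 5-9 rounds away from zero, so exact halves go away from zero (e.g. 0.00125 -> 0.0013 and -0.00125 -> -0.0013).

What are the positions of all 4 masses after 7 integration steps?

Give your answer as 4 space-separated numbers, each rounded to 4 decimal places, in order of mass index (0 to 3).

Step 0: x=[4.0000 14.0000 17.0000 26.0000] v=[1.0000 0.0000 0.0000 0.0000]
Step 1: x=[10.5000 7.0000 20.0000 23.0000] v=[13.0000 -14.0000 6.0000 -6.0000]
Step 2: x=[3.0000 16.5000 18.0000 23.0000] v=[-15.0000 19.0000 -4.0000 0.0000]
Step 3: x=[6.0000 14.0000 17.7500 24.0000] v=[6.0000 -5.0000 -0.5000 2.0000]
Step 4: x=[11.0000 7.2500 18.7500 24.7500] v=[10.0000 -13.5000 2.0000 1.5000]
Step 5: x=[1.2500 15.7500 17.0000 25.5000] v=[-19.5000 17.0000 -3.5000 1.5000]
Step 6: x=[4.7500 11.0000 18.8750 23.7500] v=[7.0000 -9.5000 3.7500 -3.5000]
Step 7: x=[9.7500 7.8750 19.2500 23.1250] v=[10.0000 -6.2500 0.7500 -1.2500]

Answer: 9.7500 7.8750 19.2500 23.1250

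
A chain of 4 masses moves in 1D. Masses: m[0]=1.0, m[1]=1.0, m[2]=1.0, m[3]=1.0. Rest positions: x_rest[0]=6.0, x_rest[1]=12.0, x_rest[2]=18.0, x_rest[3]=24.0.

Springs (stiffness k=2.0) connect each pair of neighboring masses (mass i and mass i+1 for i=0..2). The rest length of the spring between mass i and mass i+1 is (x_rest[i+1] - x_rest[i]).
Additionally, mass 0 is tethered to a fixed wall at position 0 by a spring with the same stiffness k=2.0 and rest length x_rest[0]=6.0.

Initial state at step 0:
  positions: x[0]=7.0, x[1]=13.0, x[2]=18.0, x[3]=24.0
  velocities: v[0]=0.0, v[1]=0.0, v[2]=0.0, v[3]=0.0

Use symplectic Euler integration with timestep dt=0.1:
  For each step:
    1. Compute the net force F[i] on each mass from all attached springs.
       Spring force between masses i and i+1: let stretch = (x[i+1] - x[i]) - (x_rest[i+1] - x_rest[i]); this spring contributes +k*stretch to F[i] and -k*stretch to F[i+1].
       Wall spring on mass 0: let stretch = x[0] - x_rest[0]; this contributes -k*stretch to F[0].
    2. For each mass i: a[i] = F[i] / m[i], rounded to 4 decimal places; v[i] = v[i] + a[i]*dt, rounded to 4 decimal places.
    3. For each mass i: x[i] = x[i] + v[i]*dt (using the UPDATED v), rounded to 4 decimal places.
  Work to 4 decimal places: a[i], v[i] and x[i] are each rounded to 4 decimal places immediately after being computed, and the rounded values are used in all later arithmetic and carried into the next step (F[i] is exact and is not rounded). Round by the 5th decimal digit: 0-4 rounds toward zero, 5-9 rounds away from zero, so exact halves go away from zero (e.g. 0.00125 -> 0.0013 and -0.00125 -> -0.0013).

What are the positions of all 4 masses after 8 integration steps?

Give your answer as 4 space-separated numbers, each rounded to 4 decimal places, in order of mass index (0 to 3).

Step 0: x=[7.0000 13.0000 18.0000 24.0000] v=[0.0000 0.0000 0.0000 0.0000]
Step 1: x=[6.9800 12.9800 18.0200 24.0000] v=[-0.2000 -0.2000 0.2000 0.0000]
Step 2: x=[6.9404 12.9408 18.0588 24.0004] v=[-0.3960 -0.3920 0.3880 0.0040]
Step 3: x=[6.8820 12.8840 18.1141 24.0020] v=[-0.5840 -0.5685 0.5527 0.0157]
Step 4: x=[6.8060 12.8117 18.1825 24.0058] v=[-0.7600 -0.7229 0.6843 0.0381]
Step 5: x=[6.7140 12.7267 18.2600 24.0131] v=[-0.9201 -0.8499 0.7748 0.0734]
Step 6: x=[6.6080 12.6321 18.3419 24.0254] v=[-1.0604 -0.9458 0.8188 0.1228]
Step 7: x=[6.4903 12.5312 18.4233 24.0440] v=[-1.1772 -1.0087 0.8135 0.1861]
Step 8: x=[6.3636 12.4274 18.4992 24.0702] v=[-1.2671 -1.0385 0.7592 0.2620]

Answer: 6.3636 12.4274 18.4992 24.0702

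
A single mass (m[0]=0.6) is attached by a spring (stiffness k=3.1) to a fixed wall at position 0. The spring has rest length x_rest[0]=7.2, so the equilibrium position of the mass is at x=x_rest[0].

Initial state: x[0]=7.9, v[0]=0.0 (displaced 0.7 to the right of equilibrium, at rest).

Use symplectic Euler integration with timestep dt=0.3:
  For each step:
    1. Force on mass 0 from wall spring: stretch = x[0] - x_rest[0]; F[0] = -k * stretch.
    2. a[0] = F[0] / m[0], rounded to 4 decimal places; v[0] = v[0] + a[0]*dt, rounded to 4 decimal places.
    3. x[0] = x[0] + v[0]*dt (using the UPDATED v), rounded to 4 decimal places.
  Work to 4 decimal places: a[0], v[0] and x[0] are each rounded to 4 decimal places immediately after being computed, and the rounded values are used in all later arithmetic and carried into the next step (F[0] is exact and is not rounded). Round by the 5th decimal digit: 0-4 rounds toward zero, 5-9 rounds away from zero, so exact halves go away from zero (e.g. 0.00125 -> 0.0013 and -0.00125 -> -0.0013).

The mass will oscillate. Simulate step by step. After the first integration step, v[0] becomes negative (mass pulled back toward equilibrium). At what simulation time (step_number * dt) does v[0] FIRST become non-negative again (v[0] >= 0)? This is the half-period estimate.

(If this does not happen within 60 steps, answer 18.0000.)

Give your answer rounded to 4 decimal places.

Answer: 1.5000

Derivation:
Step 0: x=[7.9000] v=[0.0000]
Step 1: x=[7.5745] v=[-1.0850]
Step 2: x=[7.0749] v=[-1.6655]
Step 3: x=[6.6334] v=[-1.4716]
Step 4: x=[6.4554] v=[-0.5934]
Step 5: x=[6.6236] v=[0.5607]
First v>=0 after going negative at step 5, time=1.5000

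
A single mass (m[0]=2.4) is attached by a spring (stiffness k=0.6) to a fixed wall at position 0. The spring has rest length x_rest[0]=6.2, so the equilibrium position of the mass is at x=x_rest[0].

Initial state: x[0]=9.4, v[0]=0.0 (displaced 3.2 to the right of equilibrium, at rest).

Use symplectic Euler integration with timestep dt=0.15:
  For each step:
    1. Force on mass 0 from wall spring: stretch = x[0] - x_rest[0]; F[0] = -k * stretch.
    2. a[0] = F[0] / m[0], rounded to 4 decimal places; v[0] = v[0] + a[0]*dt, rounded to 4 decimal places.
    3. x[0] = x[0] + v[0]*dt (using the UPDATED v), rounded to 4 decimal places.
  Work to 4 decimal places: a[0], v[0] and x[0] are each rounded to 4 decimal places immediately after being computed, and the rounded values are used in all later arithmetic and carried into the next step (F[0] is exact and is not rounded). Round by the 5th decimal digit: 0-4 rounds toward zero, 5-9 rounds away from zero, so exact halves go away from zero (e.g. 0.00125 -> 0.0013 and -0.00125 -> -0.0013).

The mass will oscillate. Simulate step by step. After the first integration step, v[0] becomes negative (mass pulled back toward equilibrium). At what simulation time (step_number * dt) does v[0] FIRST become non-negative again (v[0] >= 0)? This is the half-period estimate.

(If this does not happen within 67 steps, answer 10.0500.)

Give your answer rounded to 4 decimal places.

Step 0: x=[9.4000] v=[0.0000]
Step 1: x=[9.3820] v=[-0.1200]
Step 2: x=[9.3461] v=[-0.2393]
Step 3: x=[9.2925] v=[-0.3573]
Step 4: x=[9.2215] v=[-0.4733]
Step 5: x=[9.1335] v=[-0.5866]
Step 6: x=[9.0290] v=[-0.6966]
Step 7: x=[8.9086] v=[-0.8027]
Step 8: x=[8.7730] v=[-0.9043]
Step 9: x=[8.6229] v=[-1.0008]
Step 10: x=[8.4591] v=[-1.0917]
Step 11: x=[8.2826] v=[-1.1764]
Step 12: x=[8.0944] v=[-1.2545]
Step 13: x=[7.8956] v=[-1.3255]
Step 14: x=[7.6872] v=[-1.3891]
Step 15: x=[7.4705] v=[-1.4449]
Step 16: x=[7.2466] v=[-1.4925]
Step 17: x=[7.0168] v=[-1.5318]
Step 18: x=[6.7824] v=[-1.5624]
Step 19: x=[6.5448] v=[-1.5842]
Step 20: x=[6.3052] v=[-1.5971]
Step 21: x=[6.0651] v=[-1.6010]
Step 22: x=[5.8257] v=[-1.5959]
Step 23: x=[5.5884] v=[-1.5819]
Step 24: x=[5.3546] v=[-1.5590]
Step 25: x=[5.1255] v=[-1.5273]
Step 26: x=[4.9025] v=[-1.4870]
Step 27: x=[4.6868] v=[-1.4383]
Step 28: x=[4.4796] v=[-1.3816]
Step 29: x=[4.2820] v=[-1.3171]
Step 30: x=[4.0952] v=[-1.2452]
Step 31: x=[3.9203] v=[-1.1663]
Step 32: x=[3.7582] v=[-1.0808]
Step 33: x=[3.6098] v=[-0.9892]
Step 34: x=[3.4760] v=[-0.8921]
Step 35: x=[3.3575] v=[-0.7900]
Step 36: x=[3.2550] v=[-0.6834]
Step 37: x=[3.1691] v=[-0.5730]
Step 38: x=[3.1002] v=[-0.4593]
Step 39: x=[3.0487] v=[-0.3431]
Step 40: x=[3.0150] v=[-0.2249]
Step 41: x=[2.9992] v=[-0.1055]
Step 42: x=[3.0014] v=[0.0145]
First v>=0 after going negative at step 42, time=6.3000

Answer: 6.3000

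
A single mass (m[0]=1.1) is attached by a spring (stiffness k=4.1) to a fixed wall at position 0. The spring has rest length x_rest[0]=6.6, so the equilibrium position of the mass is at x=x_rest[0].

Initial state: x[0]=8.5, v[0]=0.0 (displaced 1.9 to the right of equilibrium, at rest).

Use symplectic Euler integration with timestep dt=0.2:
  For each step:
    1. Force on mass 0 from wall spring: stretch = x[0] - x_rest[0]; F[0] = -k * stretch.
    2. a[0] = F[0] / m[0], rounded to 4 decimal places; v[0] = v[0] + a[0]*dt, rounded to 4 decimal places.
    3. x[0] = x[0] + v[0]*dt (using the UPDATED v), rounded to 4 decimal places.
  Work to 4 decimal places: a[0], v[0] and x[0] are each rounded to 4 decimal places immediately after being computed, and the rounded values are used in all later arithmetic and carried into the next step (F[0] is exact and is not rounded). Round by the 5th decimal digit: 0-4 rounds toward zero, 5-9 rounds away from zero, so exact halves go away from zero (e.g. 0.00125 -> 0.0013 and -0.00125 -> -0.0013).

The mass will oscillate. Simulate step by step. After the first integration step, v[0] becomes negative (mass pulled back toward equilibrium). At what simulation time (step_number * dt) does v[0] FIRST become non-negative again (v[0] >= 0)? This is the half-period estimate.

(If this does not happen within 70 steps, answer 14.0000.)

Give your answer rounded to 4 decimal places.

Step 0: x=[8.5000] v=[0.0000]
Step 1: x=[8.2167] v=[-1.4164]
Step 2: x=[7.6924] v=[-2.6216]
Step 3: x=[7.0052] v=[-3.4359]
Step 4: x=[6.2576] v=[-3.7380]
Step 5: x=[5.5610] v=[-3.4828]
Step 6: x=[5.0193] v=[-2.7083]
Step 7: x=[4.7133] v=[-1.5300]
Step 8: x=[4.6886] v=[-0.1236]
Step 9: x=[4.9489] v=[1.3013]
First v>=0 after going negative at step 9, time=1.8000

Answer: 1.8000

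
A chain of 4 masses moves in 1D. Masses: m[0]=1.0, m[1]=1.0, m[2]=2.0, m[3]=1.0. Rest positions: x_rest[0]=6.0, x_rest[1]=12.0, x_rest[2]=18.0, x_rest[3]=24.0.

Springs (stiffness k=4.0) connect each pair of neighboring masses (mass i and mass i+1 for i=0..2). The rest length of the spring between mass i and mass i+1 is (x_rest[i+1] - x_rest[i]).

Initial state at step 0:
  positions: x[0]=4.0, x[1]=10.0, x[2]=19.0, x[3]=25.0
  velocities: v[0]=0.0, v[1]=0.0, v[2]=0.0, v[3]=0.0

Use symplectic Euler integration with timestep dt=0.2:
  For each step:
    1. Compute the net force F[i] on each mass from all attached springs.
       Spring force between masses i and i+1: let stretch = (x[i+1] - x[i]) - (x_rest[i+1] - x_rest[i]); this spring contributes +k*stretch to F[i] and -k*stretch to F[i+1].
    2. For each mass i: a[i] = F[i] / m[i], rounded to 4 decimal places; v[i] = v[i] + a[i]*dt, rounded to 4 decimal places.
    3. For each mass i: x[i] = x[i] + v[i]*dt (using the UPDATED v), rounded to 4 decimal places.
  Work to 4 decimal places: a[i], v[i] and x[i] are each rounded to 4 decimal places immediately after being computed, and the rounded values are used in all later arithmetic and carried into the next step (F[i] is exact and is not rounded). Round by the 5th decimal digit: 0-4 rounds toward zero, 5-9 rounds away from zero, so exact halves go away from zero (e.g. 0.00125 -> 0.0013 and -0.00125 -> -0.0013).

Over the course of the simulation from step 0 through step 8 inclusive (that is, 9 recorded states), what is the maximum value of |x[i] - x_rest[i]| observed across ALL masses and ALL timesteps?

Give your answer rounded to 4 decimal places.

Step 0: x=[4.0000 10.0000 19.0000 25.0000] v=[0.0000 0.0000 0.0000 0.0000]
Step 1: x=[4.0000 10.4800 18.7600 25.0000] v=[0.0000 2.4000 -1.2000 0.0000]
Step 2: x=[4.0768 11.2480 18.3568 24.9616] v=[0.3840 3.8400 -2.0160 -0.1920]
Step 3: x=[4.3410 12.0060 17.9133 24.8264] v=[1.3210 3.7901 -2.2176 -0.6758]
Step 4: x=[4.8716 12.4828 17.5502 24.5451] v=[2.6530 2.3839 -1.8153 -1.4063]
Step 5: x=[5.6600 12.5526 17.3413 24.1047] v=[3.9420 0.3489 -1.0443 -2.2022]
Step 6: x=[6.5912 12.2858 17.2904 23.5421] v=[4.6561 -1.3342 -0.2544 -2.8129]
Step 7: x=[7.4736 11.9086 17.3393 22.9392] v=[4.4118 -1.8862 0.2444 -3.0143]
Step 8: x=[8.1056 11.6907 17.4017 22.4004] v=[3.1598 -1.0896 0.3121 -2.6942]
Max displacement = 2.1056

Answer: 2.1056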